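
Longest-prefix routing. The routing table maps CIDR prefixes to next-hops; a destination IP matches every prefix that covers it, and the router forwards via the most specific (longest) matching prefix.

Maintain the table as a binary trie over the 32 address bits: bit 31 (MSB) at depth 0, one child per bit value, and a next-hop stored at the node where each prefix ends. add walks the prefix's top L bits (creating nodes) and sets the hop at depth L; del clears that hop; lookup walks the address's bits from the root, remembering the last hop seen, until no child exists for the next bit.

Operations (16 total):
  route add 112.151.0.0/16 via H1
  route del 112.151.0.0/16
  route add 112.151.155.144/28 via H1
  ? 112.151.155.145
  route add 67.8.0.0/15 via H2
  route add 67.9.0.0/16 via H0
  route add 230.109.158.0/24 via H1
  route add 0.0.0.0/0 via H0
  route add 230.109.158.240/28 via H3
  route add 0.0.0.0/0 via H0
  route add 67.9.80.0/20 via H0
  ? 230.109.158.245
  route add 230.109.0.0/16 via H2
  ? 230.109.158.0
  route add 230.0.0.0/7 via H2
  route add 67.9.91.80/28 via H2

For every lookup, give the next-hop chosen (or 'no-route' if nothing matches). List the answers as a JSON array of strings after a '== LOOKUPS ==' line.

Trace:
  add 112.151.0.0/16 -> H1 at depth 16
  - 112.151.0.0/16 clear@16
  add 112.151.155.144/28 -> H1 at depth 28
  Q 112.151.155.145: descend 0111000010010111100110111001 ; hops seen [H1] ; pick H1
  add 67.8.0.0/15 -> H2 at depth 15
  add 67.9.0.0/16 -> H0 at depth 16
  add 230.109.158.0/24 -> H1 at depth 24
  add 0.0.0.0/0 -> H0 at depth 0
  add 230.109.158.240/28 -> H3 at depth 28
  add 0.0.0.0/0 -> H0 at depth 0
  add 67.9.80.0/20 -> H0 at depth 20
  Q 230.109.158.245: descend 1110011001101101100111101111 ; hops seen [H0,H1,H3] ; pick H3
  add 230.109.0.0/16 -> H2 at depth 16
  Q 230.109.158.0: descend 111001100110110110011110 ; hops seen [H0,H2,H1] ; pick H1
  add 230.0.0.0/7 -> H2 at depth 7
  add 67.9.91.80/28 -> H2 at depth 28

== LOOKUPS ==
["H1","H3","H1"]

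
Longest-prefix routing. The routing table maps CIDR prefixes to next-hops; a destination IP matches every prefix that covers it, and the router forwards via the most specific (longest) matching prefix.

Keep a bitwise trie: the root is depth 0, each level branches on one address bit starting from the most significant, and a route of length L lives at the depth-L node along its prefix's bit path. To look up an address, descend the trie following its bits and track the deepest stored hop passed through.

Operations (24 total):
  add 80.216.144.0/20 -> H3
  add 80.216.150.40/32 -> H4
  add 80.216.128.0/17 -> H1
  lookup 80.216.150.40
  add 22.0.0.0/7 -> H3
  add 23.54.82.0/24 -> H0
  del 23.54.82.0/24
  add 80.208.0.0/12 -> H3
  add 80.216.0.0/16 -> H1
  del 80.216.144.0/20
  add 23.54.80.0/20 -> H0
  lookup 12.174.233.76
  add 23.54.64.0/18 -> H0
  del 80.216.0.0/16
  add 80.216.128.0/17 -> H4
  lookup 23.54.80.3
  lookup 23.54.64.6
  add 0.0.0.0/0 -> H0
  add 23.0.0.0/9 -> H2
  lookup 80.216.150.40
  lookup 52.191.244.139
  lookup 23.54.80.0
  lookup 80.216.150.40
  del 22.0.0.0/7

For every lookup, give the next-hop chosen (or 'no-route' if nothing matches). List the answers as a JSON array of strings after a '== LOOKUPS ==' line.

Process each operation:
  + 80.216.144.0/20 (H3) depth=20
  + 80.216.150.40/32 (H4) depth=32
  + 80.216.128.0/17 (H1) depth=17
  ? 80.216.150.40  path d0:-→d1:-→d2:-→d3:-→d4:-→d5:-→d6:-→d7:-→d8:-→d9:-→d10:-→d11:-→d12:-→d13:-→d14:-→d15:-→d16:-→d17:H1→d18:-→d19:-→d20:H3→d21:-→d22:-→d23:-→d24:-→d25:-→d26:-→d27:-→d28:-→d29:-→d30:-→d31:-→d32:H4  best=H4
  + 22.0.0.0/7 (H3) depth=7
  + 23.54.82.0/24 (H0) depth=24
  del 23.54.82.0/24 (clear depth 24)
  + 80.208.0.0/12 (H3) depth=12
  + 80.216.0.0/16 (H1) depth=16
  del 80.216.144.0/20 (clear depth 20)
  + 23.54.80.0/20 (H0) depth=20
  ? 12.174.233.76  path d0:-→d1:-→d2:-→d3:-  best=no-route
  + 23.54.64.0/18 (H0) depth=18
  del 80.216.0.0/16 (clear depth 16)
  + 80.216.128.0/17 (H4) depth=17
  ? 23.54.80.3  path d0:-→d1:-→d2:-→d3:-→d4:-→d5:-→d6:-→d7:H3→d8:-→d9:-→d10:-→d11:-→d12:-→d13:-→d14:-→d15:-→d16:-→d17:-→d18:H0→d19:-→d20:H0→d21:-→d22:-  best=H0
  ? 23.54.64.6  path d0:-→d1:-→d2:-→d3:-→d4:-→d5:-→d6:-→d7:H3→d8:-→d9:-→d10:-→d11:-→d12:-→d13:-→d14:-→d15:-→d16:-→d17:-→d18:H0→d19:-  best=H0
  + 0.0.0.0/0 (H0) depth=0
  + 23.0.0.0/9 (H2) depth=9
  ? 80.216.150.40  path d0:H0→d1:-→d2:-→d3:-→d4:-→d5:-→d6:-→d7:-→d8:-→d9:-→d10:-→d11:-→d12:H3→d13:-→d14:-→d15:-→d16:-→d17:H4→d18:-→d19:-→d20:-→d21:-→d22:-→d23:-→d24:-→d25:-→d26:-→d27:-→d28:-→d29:-→d30:-→d31:-→d32:H4  best=H4
  ? 52.191.244.139  path d0:H0→d1:-→d2:-  best=H0
  ? 23.54.80.0  path d0:H0→d1:-→d2:-→d3:-→d4:-→d5:-→d6:-→d7:H3→d8:-→d9:H2→d10:-→d11:-→d12:-→d13:-→d14:-→d15:-→d16:-→d17:-→d18:H0→d19:-→d20:H0→d21:-→d22:-  best=H0
  ? 80.216.150.40  path d0:H0→d1:-→d2:-→d3:-→d4:-→d5:-→d6:-→d7:-→d8:-→d9:-→d10:-→d11:-→d12:H3→d13:-→d14:-→d15:-→d16:-→d17:H4→d18:-→d19:-→d20:-→d21:-→d22:-→d23:-→d24:-→d25:-→d26:-→d27:-→d28:-→d29:-→d30:-→d31:-→d32:H4  best=H4
  del 22.0.0.0/7 (clear depth 7)

== LOOKUPS ==
["H4","no-route","H0","H0","H4","H0","H0","H4"]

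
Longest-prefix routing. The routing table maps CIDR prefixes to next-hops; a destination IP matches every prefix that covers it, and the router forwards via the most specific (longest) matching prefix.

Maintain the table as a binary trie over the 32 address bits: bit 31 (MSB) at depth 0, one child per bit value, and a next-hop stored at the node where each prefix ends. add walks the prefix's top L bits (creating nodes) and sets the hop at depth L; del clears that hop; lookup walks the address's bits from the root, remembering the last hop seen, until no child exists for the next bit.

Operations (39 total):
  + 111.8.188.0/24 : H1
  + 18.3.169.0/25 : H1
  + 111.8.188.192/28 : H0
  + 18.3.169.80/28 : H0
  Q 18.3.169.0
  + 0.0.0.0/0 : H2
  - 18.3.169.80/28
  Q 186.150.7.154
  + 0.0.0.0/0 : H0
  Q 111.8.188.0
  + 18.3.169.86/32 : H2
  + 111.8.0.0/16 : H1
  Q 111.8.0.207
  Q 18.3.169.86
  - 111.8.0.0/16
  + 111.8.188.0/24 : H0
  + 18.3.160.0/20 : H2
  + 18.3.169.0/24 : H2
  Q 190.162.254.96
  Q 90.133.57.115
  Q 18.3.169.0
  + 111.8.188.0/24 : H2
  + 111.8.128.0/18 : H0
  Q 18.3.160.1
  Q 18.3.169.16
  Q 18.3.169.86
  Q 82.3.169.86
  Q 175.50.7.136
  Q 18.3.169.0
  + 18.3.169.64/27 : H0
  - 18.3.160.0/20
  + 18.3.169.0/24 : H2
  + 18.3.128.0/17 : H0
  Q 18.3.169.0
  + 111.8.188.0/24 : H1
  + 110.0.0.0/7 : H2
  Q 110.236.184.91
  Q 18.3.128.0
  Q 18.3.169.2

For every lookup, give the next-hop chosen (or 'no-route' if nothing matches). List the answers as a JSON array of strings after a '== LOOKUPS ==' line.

Apply in order:
  add 111.8.188.0/24 -> H1 at depth 24
  add 18.3.169.0/25 -> H1 at depth 25
  add 111.8.188.192/28 -> H0 at depth 28
  add 18.3.169.80/28 -> H0 at depth 28
  Q 18.3.169.0: descend 0001001000000011101010010 ; hops seen [H1] ; pick H1
  add 0.0.0.0/0 -> H2 at depth 0
  del 18.3.169.80/28 (clear depth 28)
  Q 186.150.7.154: descend ε ; hops seen [H2] ; pick H2
  add 0.0.0.0/0 -> H0 at depth 0
  Q 111.8.188.0: descend 011011110000100010111100 ; hops seen [H0,H1] ; pick H1
  add 18.3.169.86/32 -> H2 at depth 32
  add 111.8.0.0/16 -> H1 at depth 16
  Q 111.8.0.207: descend 0110111100001000 ; hops seen [H0,H1] ; pick H1
  Q 18.3.169.86: descend 00010010000000111010100101010110 ; hops seen [H0,H1,H2] ; pick H2
  del 111.8.0.0/16 (clear depth 16)
  add 111.8.188.0/24 -> H0 at depth 24
  add 18.3.160.0/20 -> H2 at depth 20
  add 18.3.169.0/24 -> H2 at depth 24
  Q 190.162.254.96: descend ε ; hops seen [H0] ; pick H0
  Q 90.133.57.115: descend 01 ; hops seen [H0] ; pick H0
  Q 18.3.169.0: descend 0001001000000011101010010 ; hops seen [H0,H2,H2,H1] ; pick H1
  add 111.8.188.0/24 -> H2 at depth 24
  add 111.8.128.0/18 -> H0 at depth 18
  Q 18.3.160.1: descend 00010010000000111010 ; hops seen [H0,H2] ; pick H2
  Q 18.3.169.16: descend 0001001000000011101010010 ; hops seen [H0,H2,H2,H1] ; pick H1
  Q 18.3.169.86: descend 00010010000000111010100101010110 ; hops seen [H0,H2,H2,H1,H2] ; pick H2
  Q 82.3.169.86: descend 01 ; hops seen [H0] ; pick H0
  Q 175.50.7.136: descend ε ; hops seen [H0] ; pick H0
  Q 18.3.169.0: descend 0001001000000011101010010 ; hops seen [H0,H2,H2,H1] ; pick H1
  add 18.3.169.64/27 -> H0 at depth 27
  del 18.3.160.0/20 (clear depth 20)
  add 18.3.169.0/24 -> H2 at depth 24
  add 18.3.128.0/17 -> H0 at depth 17
  Q 18.3.169.0: descend 0001001000000011101010010 ; hops seen [H0,H0,H2,H1] ; pick H1
  add 111.8.188.0/24 -> H1 at depth 24
  add 110.0.0.0/7 -> H2 at depth 7
  Q 110.236.184.91: descend 0110111 ; hops seen [H0,H2] ; pick H2
  Q 18.3.128.0: descend 000100100000001110 ; hops seen [H0,H0] ; pick H0
  Q 18.3.169.2: descend 0001001000000011101010010 ; hops seen [H0,H0,H2,H1] ; pick H1

== LOOKUPS ==
["H1","H2","H1","H1","H2","H0","H0","H1","H2","H1","H2","H0","H0","H1","H1","H2","H0","H1"]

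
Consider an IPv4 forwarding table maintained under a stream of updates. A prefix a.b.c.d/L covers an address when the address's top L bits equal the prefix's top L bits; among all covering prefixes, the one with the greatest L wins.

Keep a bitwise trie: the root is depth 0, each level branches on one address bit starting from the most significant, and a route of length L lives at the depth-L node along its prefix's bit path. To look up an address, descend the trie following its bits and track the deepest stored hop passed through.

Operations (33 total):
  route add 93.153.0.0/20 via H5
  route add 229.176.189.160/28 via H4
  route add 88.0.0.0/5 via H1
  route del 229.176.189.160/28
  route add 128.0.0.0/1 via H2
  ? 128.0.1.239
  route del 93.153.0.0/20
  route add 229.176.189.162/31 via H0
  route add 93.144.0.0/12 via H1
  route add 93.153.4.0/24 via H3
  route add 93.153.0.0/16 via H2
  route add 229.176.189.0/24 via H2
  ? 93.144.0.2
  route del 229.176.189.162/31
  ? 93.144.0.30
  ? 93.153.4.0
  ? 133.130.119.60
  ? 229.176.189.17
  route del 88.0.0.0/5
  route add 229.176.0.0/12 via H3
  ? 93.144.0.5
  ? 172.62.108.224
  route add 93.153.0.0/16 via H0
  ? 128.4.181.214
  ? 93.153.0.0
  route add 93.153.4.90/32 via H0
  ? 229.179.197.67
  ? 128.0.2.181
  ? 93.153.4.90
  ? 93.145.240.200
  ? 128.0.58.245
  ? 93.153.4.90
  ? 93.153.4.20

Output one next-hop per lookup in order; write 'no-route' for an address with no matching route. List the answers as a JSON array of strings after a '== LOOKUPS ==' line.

Apply in order:
  + 93.153.0.0/20 (H5) depth=20
  + 229.176.189.160/28 (H4) depth=28
  + 88.0.0.0/5 (H1) depth=5
  del 229.176.189.160/28 (clear depth 28)
  + 128.0.0.0/1 (H2) depth=1
  lookup 128.0.1.239: bits 1 walk d0:-→d1:H2 -> H2
  del 93.153.0.0/20 (clear depth 20)
  + 229.176.189.162/31 (H0) depth=31
  + 93.144.0.0/12 (H1) depth=12
  + 93.153.4.0/24 (H3) depth=24
  + 93.153.0.0/16 (H2) depth=16
  + 229.176.189.0/24 (H2) depth=24
  lookup 93.144.0.2: bits 010111011001 walk d0:-→d1:-→d2:-→d3:-→d4:-→d5:H1→d6:-→d7:-→d8:-→d9:-→d10:-→d11:-→d12:H1 -> H1
  del 229.176.189.162/31 (clear depth 31)
  lookup 93.144.0.30: bits 010111011001 walk d0:-→d1:-→d2:-→d3:-→d4:-→d5:H1→d6:-→d7:-→d8:-→d9:-→d10:-→d11:-→d12:H1 -> H1
  lookup 93.153.4.0: bits 010111011001100100000100 walk d0:-→d1:-→d2:-→d3:-→d4:-→d5:H1→d6:-→d7:-→d8:-→d9:-→d10:-→d11:-→d12:H1→d13:-→d14:-→d15:-→d16:H2→d17:-→d18:-→d19:-→d20:-→d21:-→d22:-→d23:-→d24:H3 -> H3
  lookup 133.130.119.60: bits 1 walk d0:-→d1:H2 -> H2
  lookup 229.176.189.17: bits 111001011011000010111101 walk d0:-→d1:H2→d2:-→d3:-→d4:-→d5:-→d6:-→d7:-→d8:-→d9:-→d10:-→d11:-→d12:-→d13:-→d14:-→d15:-→d16:-→d17:-→d18:-→d19:-→d20:-→d21:-→d22:-→d23:-→d24:H2 -> H2
  del 88.0.0.0/5 (clear depth 5)
  + 229.176.0.0/12 (H3) depth=12
  lookup 93.144.0.5: bits 010111011001 walk d0:-→d1:-→d2:-→d3:-→d4:-→d5:-→d6:-→d7:-→d8:-→d9:-→d10:-→d11:-→d12:H1 -> H1
  lookup 172.62.108.224: bits 1 walk d0:-→d1:H2 -> H2
  + 93.153.0.0/16 (H0) depth=16
  lookup 128.4.181.214: bits 1 walk d0:-→d1:H2 -> H2
  lookup 93.153.0.0: bits 010111011001100100000 walk d0:-→d1:-→d2:-→d3:-→d4:-→d5:-→d6:-→d7:-→d8:-→d9:-→d10:-→d11:-→d12:H1→d13:-→d14:-→d15:-→d16:H0→d17:-→d18:-→d19:-→d20:-→d21:- -> H0
  + 93.153.4.90/32 (H0) depth=32
  lookup 229.179.197.67: bits 11100101101100 walk d0:-→d1:H2→d2:-→d3:-→d4:-→d5:-→d6:-→d7:-→d8:-→d9:-→d10:-→d11:-→d12:H3→d13:-→d14:- -> H3
  lookup 128.0.2.181: bits 1 walk d0:-→d1:H2 -> H2
  lookup 93.153.4.90: bits 01011101100110010000010001011010 walk d0:-→d1:-→d2:-→d3:-→d4:-→d5:-→d6:-→d7:-→d8:-→d9:-→d10:-→d11:-→d12:H1→d13:-→d14:-→d15:-→d16:H0→d17:-→d18:-→d19:-→d20:-→d21:-→d22:-→d23:-→d24:H3→d25:-→d26:-→d27:-→d28:-→d29:-→d30:-→d31:-→d32:H0 -> H0
  lookup 93.145.240.200: bits 010111011001 walk d0:-→d1:-→d2:-→d3:-→d4:-→d5:-→d6:-→d7:-→d8:-→d9:-→d10:-→d11:-→d12:H1 -> H1
  lookup 128.0.58.245: bits 1 walk d0:-→d1:H2 -> H2
  lookup 93.153.4.90: bits 01011101100110010000010001011010 walk d0:-→d1:-→d2:-→d3:-→d4:-→d5:-→d6:-→d7:-→d8:-→d9:-→d10:-→d11:-→d12:H1→d13:-→d14:-→d15:-→d16:H0→d17:-→d18:-→d19:-→d20:-→d21:-→d22:-→d23:-→d24:H3→d25:-→d26:-→d27:-→d28:-→d29:-→d30:-→d31:-→d32:H0 -> H0
  lookup 93.153.4.20: bits 0101110110011001000001000 walk d0:-→d1:-→d2:-→d3:-→d4:-→d5:-→d6:-→d7:-→d8:-→d9:-→d10:-→d11:-→d12:H1→d13:-→d14:-→d15:-→d16:H0→d17:-→d18:-→d19:-→d20:-→d21:-→d22:-→d23:-→d24:H3→d25:- -> H3

== LOOKUPS ==
["H2","H1","H1","H3","H2","H2","H1","H2","H2","H0","H3","H2","H0","H1","H2","H0","H3"]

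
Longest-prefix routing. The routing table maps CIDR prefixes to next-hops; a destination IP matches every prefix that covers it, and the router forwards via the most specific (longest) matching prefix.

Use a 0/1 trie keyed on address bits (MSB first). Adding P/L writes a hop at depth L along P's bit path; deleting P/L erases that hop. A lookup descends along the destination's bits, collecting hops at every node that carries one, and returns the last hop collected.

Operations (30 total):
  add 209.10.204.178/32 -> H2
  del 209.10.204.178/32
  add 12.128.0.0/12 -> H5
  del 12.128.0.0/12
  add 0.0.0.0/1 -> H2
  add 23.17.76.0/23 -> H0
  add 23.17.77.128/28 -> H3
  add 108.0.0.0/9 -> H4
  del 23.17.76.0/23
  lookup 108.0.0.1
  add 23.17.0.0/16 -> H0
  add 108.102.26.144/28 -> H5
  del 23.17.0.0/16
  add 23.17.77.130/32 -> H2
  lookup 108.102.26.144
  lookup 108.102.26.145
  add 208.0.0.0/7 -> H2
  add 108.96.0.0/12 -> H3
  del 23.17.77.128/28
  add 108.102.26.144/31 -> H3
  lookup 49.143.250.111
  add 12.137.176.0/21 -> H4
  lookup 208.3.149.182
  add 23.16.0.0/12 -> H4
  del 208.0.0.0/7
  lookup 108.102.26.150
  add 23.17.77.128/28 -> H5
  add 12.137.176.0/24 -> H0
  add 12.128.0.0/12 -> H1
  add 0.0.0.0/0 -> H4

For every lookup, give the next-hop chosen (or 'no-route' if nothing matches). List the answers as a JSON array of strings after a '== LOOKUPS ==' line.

Trace:
  add 209.10.204.178/32 -> H2 at depth 32
  - 209.10.204.178/32 clear@32
  add 12.128.0.0/12 -> H5 at depth 12
  - 12.128.0.0/12 clear@12
  add 0.0.0.0/1 -> H2 at depth 1
  add 23.17.76.0/23 -> H0 at depth 23
  add 23.17.77.128/28 -> H3 at depth 28
  add 108.0.0.0/9 -> H4 at depth 9
  - 23.17.76.0/23 clear@23
  ? 108.0.0.1  path d0:-→d1:H2→d2:-→d3:-→d4:-→d5:-→d6:-→d7:-→d8:-→d9:H4  best=H4
  add 23.17.0.0/16 -> H0 at depth 16
  add 108.102.26.144/28 -> H5 at depth 28
  - 23.17.0.0/16 clear@16
  add 23.17.77.130/32 -> H2 at depth 32
  ? 108.102.26.144  path d0:-→d1:H2→d2:-→d3:-→d4:-→d5:-→d6:-→d7:-→d8:-→d9:H4→d10:-→d11:-→d12:-→d13:-→d14:-→d15:-→d16:-→d17:-→d18:-→d19:-→d20:-→d21:-→d22:-→d23:-→d24:-→d25:-→d26:-→d27:-→d28:H5  best=H5
  ? 108.102.26.145  path d0:-→d1:H2→d2:-→d3:-→d4:-→d5:-→d6:-→d7:-→d8:-→d9:H4→d10:-→d11:-→d12:-→d13:-→d14:-→d15:-→d16:-→d17:-→d18:-→d19:-→d20:-→d21:-→d22:-→d23:-→d24:-→d25:-→d26:-→d27:-→d28:H5  best=H5
  add 208.0.0.0/7 -> H2 at depth 7
  add 108.96.0.0/12 -> H3 at depth 12
  - 23.17.77.128/28 clear@28
  add 108.102.26.144/31 -> H3 at depth 31
  ? 49.143.250.111  path d0:-→d1:H2→d2:-  best=H2
  add 12.137.176.0/21 -> H4 at depth 21
  ? 208.3.149.182  path d0:-→d1:-→d2:-→d3:-→d4:-→d5:-→d6:-→d7:H2  best=H2
  add 23.16.0.0/12 -> H4 at depth 12
  - 208.0.0.0/7 clear@7
  ? 108.102.26.150  path d0:-→d1:H2→d2:-→d3:-→d4:-→d5:-→d6:-→d7:-→d8:-→d9:H4→d10:-→d11:-→d12:H3→d13:-→d14:-→d15:-→d16:-→d17:-→d18:-→d19:-→d20:-→d21:-→d22:-→d23:-→d24:-→d25:-→d26:-→d27:-→d28:H5→d29:-  best=H5
  add 23.17.77.128/28 -> H5 at depth 28
  add 12.137.176.0/24 -> H0 at depth 24
  add 12.128.0.0/12 -> H1 at depth 12
  add 0.0.0.0/0 -> H4 at depth 0

== LOOKUPS ==
["H4","H5","H5","H2","H2","H5"]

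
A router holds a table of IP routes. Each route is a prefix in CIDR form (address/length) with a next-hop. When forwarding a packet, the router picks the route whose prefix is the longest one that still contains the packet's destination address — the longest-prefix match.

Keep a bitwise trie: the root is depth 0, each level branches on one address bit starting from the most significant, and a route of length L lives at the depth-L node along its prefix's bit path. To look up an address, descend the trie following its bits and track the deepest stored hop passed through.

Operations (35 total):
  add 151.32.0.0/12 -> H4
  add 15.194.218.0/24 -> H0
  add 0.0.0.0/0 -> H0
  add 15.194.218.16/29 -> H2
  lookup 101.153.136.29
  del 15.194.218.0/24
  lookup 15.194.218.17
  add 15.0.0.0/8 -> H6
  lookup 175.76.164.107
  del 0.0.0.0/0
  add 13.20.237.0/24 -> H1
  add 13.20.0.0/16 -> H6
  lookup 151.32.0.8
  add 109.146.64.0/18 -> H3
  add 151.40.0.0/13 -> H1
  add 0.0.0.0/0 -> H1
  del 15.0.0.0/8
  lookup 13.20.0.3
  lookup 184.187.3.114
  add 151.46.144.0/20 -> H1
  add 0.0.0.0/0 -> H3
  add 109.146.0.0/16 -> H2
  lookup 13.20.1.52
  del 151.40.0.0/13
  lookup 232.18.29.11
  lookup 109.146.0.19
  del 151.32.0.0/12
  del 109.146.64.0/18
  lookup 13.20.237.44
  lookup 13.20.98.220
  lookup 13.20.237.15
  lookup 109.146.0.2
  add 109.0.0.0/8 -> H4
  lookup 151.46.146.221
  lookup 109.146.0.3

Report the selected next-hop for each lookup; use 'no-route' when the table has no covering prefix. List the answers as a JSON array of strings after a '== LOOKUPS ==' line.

Apply in order:
  + 151.32.0.0/12 (H4) depth=12
  + 15.194.218.0/24 (H0) depth=24
  + 0.0.0.0/0 (H0) depth=0
  + 15.194.218.16/29 (H2) depth=29
  ? 101.153.136.29  path d0:H0→d1:-  best=H0
  - 15.194.218.0/24 clear@24
  ? 15.194.218.17  path d0:H0→d1:-→d2:-→d3:-→d4:-→d5:-→d6:-→d7:-→d8:-→d9:-→d10:-→d11:-→d12:-→d13:-→d14:-→d15:-→d16:-→d17:-→d18:-→d19:-→d20:-→d21:-→d22:-→d23:-→d24:-→d25:-→d26:-→d27:-→d28:-→d29:H2  best=H2
  + 15.0.0.0/8 (H6) depth=8
  ? 175.76.164.107  path d0:H0→d1:-→d2:-  best=H0
  - 0.0.0.0/0 clear@0
  + 13.20.237.0/24 (H1) depth=24
  + 13.20.0.0/16 (H6) depth=16
  ? 151.32.0.8  path d0:-→d1:-→d2:-→d3:-→d4:-→d5:-→d6:-→d7:-→d8:-→d9:-→d10:-→d11:-→d12:H4  best=H4
  + 109.146.64.0/18 (H3) depth=18
  + 151.40.0.0/13 (H1) depth=13
  + 0.0.0.0/0 (H1) depth=0
  - 15.0.0.0/8 clear@8
  ? 13.20.0.3  path d0:H1→d1:-→d2:-→d3:-→d4:-→d5:-→d6:-→d7:-→d8:-→d9:-→d10:-→d11:-→d12:-→d13:-→d14:-→d15:-→d16:H6  best=H6
  ? 184.187.3.114  path d0:H1→d1:-→d2:-  best=H1
  + 151.46.144.0/20 (H1) depth=20
  + 0.0.0.0/0 (H3) depth=0
  + 109.146.0.0/16 (H2) depth=16
  ? 13.20.1.52  path d0:H3→d1:-→d2:-→d3:-→d4:-→d5:-→d6:-→d7:-→d8:-→d9:-→d10:-→d11:-→d12:-→d13:-→d14:-→d15:-→d16:H6  best=H6
  - 151.40.0.0/13 clear@13
  ? 232.18.29.11  path d0:H3→d1:-  best=H3
  ? 109.146.0.19  path d0:H3→d1:-→d2:-→d3:-→d4:-→d5:-→d6:-→d7:-→d8:-→d9:-→d10:-→d11:-→d12:-→d13:-→d14:-→d15:-→d16:H2→d17:-  best=H2
  - 151.32.0.0/12 clear@12
  - 109.146.64.0/18 clear@18
  ? 13.20.237.44  path d0:H3→d1:-→d2:-→d3:-→d4:-→d5:-→d6:-→d7:-→d8:-→d9:-→d10:-→d11:-→d12:-→d13:-→d14:-→d15:-→d16:H6→d17:-→d18:-→d19:-→d20:-→d21:-→d22:-→d23:-→d24:H1  best=H1
  ? 13.20.98.220  path d0:H3→d1:-→d2:-→d3:-→d4:-→d5:-→d6:-→d7:-→d8:-→d9:-→d10:-→d11:-→d12:-→d13:-→d14:-→d15:-→d16:H6  best=H6
  ? 13.20.237.15  path d0:H3→d1:-→d2:-→d3:-→d4:-→d5:-→d6:-→d7:-→d8:-→d9:-→d10:-→d11:-→d12:-→d13:-→d14:-→d15:-→d16:H6→d17:-→d18:-→d19:-→d20:-→d21:-→d22:-→d23:-→d24:H1  best=H1
  ? 109.146.0.2  path d0:H3→d1:-→d2:-→d3:-→d4:-→d5:-→d6:-→d7:-→d8:-→d9:-→d10:-→d11:-→d12:-→d13:-→d14:-→d15:-→d16:H2→d17:-  best=H2
  + 109.0.0.0/8 (H4) depth=8
  ? 151.46.146.221  path d0:H3→d1:-→d2:-→d3:-→d4:-→d5:-→d6:-→d7:-→d8:-→d9:-→d10:-→d11:-→d12:-→d13:-→d14:-→d15:-→d16:-→d17:-→d18:-→d19:-→d20:H1  best=H1
  ? 109.146.0.3  path d0:H3→d1:-→d2:-→d3:-→d4:-→d5:-→d6:-→d7:-→d8:H4→d9:-→d10:-→d11:-→d12:-→d13:-→d14:-→d15:-→d16:H2→d17:-  best=H2

== LOOKUPS ==
["H0","H2","H0","H4","H6","H1","H6","H3","H2","H1","H6","H1","H2","H1","H2"]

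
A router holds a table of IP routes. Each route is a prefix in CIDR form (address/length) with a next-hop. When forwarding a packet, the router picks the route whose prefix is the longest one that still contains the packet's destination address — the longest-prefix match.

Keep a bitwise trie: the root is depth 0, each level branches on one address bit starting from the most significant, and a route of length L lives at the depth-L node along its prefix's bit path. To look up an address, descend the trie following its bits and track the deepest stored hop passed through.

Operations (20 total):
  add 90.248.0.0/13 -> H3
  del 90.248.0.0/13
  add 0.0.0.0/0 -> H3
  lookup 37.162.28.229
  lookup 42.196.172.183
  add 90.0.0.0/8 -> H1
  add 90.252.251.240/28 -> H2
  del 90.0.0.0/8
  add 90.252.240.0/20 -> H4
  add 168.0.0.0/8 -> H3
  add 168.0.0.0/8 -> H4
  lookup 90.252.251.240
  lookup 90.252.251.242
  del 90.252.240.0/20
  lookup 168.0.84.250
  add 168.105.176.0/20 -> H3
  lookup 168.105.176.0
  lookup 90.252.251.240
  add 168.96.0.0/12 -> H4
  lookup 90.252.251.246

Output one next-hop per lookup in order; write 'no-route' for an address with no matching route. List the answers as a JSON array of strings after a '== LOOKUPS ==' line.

Apply in order:
  add 90.248.0.0/13 -> H3 at depth 13
  - 90.248.0.0/13 clear@13
  add 0.0.0.0/0 -> H3 at depth 0
  ? 37.162.28.229  path d0:H3→d1:-  best=H3
  ? 42.196.172.183  path d0:H3→d1:-  best=H3
  add 90.0.0.0/8 -> H1 at depth 8
  add 90.252.251.240/28 -> H2 at depth 28
  - 90.0.0.0/8 clear@8
  add 90.252.240.0/20 -> H4 at depth 20
  add 168.0.0.0/8 -> H3 at depth 8
  add 168.0.0.0/8 -> H4 at depth 8
  ? 90.252.251.240  path d0:H3→d1:-→d2:-→d3:-→d4:-→d5:-→d6:-→d7:-→d8:-→d9:-→d10:-→d11:-→d12:-→d13:-→d14:-→d15:-→d16:-→d17:-→d18:-→d19:-→d20:H4→d21:-→d22:-→d23:-→d24:-→d25:-→d26:-→d27:-→d28:H2  best=H2
  ? 90.252.251.242  path d0:H3→d1:-→d2:-→d3:-→d4:-→d5:-→d6:-→d7:-→d8:-→d9:-→d10:-→d11:-→d12:-→d13:-→d14:-→d15:-→d16:-→d17:-→d18:-→d19:-→d20:H4→d21:-→d22:-→d23:-→d24:-→d25:-→d26:-→d27:-→d28:H2  best=H2
  - 90.252.240.0/20 clear@20
  ? 168.0.84.250  path d0:H3→d1:-→d2:-→d3:-→d4:-→d5:-→d6:-→d7:-→d8:H4  best=H4
  add 168.105.176.0/20 -> H3 at depth 20
  ? 168.105.176.0  path d0:H3→d1:-→d2:-→d3:-→d4:-→d5:-→d6:-→d7:-→d8:H4→d9:-→d10:-→d11:-→d12:-→d13:-→d14:-→d15:-→d16:-→d17:-→d18:-→d19:-→d20:H3  best=H3
  ? 90.252.251.240  path d0:H3→d1:-→d2:-→d3:-→d4:-→d5:-→d6:-→d7:-→d8:-→d9:-→d10:-→d11:-→d12:-→d13:-→d14:-→d15:-→d16:-→d17:-→d18:-→d19:-→d20:-→d21:-→d22:-→d23:-→d24:-→d25:-→d26:-→d27:-→d28:H2  best=H2
  add 168.96.0.0/12 -> H4 at depth 12
  ? 90.252.251.246  path d0:H3→d1:-→d2:-→d3:-→d4:-→d5:-→d6:-→d7:-→d8:-→d9:-→d10:-→d11:-→d12:-→d13:-→d14:-→d15:-→d16:-→d17:-→d18:-→d19:-→d20:-→d21:-→d22:-→d23:-→d24:-→d25:-→d26:-→d27:-→d28:H2  best=H2

== LOOKUPS ==
["H3","H3","H2","H2","H4","H3","H2","H2"]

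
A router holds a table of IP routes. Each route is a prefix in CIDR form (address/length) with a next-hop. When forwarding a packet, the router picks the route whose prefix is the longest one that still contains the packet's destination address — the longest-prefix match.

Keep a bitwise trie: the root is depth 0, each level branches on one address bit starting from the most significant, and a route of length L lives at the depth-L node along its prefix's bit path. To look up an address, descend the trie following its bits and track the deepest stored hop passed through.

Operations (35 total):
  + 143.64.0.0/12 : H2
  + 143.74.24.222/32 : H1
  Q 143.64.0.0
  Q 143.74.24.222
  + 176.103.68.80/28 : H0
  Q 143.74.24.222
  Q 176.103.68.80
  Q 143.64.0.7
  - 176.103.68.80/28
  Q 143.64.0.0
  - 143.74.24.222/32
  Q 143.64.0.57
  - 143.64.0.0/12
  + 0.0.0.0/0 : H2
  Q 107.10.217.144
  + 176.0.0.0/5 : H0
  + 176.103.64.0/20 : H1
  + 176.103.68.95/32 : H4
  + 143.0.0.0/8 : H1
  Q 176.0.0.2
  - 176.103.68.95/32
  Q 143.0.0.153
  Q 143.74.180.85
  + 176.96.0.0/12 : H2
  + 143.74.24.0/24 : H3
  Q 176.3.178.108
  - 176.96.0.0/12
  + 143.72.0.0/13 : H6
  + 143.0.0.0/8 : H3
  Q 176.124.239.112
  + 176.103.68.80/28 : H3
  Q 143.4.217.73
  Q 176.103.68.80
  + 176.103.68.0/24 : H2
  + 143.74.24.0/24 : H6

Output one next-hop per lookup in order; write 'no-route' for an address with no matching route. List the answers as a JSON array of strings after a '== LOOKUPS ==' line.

Process each operation:
  + 143.64.0.0/12 (H2) depth=12
  + 143.74.24.222/32 (H1) depth=32
  Q 143.64.0.0: descend 100011110100 ; hops seen [H2] ; pick H2
  Q 143.74.24.222: descend 10001111010010100001100011011110 ; hops seen [H2,H1] ; pick H1
  + 176.103.68.80/28 (H0) depth=28
  Q 143.74.24.222: descend 10001111010010100001100011011110 ; hops seen [H2,H1] ; pick H1
  Q 176.103.68.80: descend 1011000001100111010001000101 ; hops seen [H0] ; pick H0
  Q 143.64.0.7: descend 100011110100 ; hops seen [H2] ; pick H2
  - 176.103.68.80/28 clear@28
  Q 143.64.0.0: descend 100011110100 ; hops seen [H2] ; pick H2
  - 143.74.24.222/32 clear@32
  Q 143.64.0.57: descend 100011110100 ; hops seen [H2] ; pick H2
  - 143.64.0.0/12 clear@12
  + 0.0.0.0/0 (H2) depth=0
  Q 107.10.217.144: descend ε ; hops seen [H2] ; pick H2
  + 176.0.0.0/5 (H0) depth=5
  + 176.103.64.0/20 (H1) depth=20
  + 176.103.68.95/32 (H4) depth=32
  + 143.0.0.0/8 (H1) depth=8
  Q 176.0.0.2: descend 101100000 ; hops seen [H2,H0] ; pick H0
  - 176.103.68.95/32 clear@32
  Q 143.0.0.153: descend 100011110 ; hops seen [H2,H1] ; pick H1
  Q 143.74.180.85: descend 1000111101001010 ; hops seen [H2,H1] ; pick H1
  + 176.96.0.0/12 (H2) depth=12
  + 143.74.24.0/24 (H3) depth=24
  Q 176.3.178.108: descend 101100000 ; hops seen [H2,H0] ; pick H0
  - 176.96.0.0/12 clear@12
  + 143.72.0.0/13 (H6) depth=13
  + 143.0.0.0/8 (H3) depth=8
  Q 176.124.239.112: descend 10110000011 ; hops seen [H2,H0] ; pick H0
  + 176.103.68.80/28 (H3) depth=28
  Q 143.4.217.73: descend 100011110 ; hops seen [H2,H3] ; pick H3
  Q 176.103.68.80: descend 1011000001100111010001000101 ; hops seen [H2,H0,H1,H3] ; pick H3
  + 176.103.68.0/24 (H2) depth=24
  + 143.74.24.0/24 (H6) depth=24

== LOOKUPS ==
["H2","H1","H1","H0","H2","H2","H2","H2","H0","H1","H1","H0","H0","H3","H3"]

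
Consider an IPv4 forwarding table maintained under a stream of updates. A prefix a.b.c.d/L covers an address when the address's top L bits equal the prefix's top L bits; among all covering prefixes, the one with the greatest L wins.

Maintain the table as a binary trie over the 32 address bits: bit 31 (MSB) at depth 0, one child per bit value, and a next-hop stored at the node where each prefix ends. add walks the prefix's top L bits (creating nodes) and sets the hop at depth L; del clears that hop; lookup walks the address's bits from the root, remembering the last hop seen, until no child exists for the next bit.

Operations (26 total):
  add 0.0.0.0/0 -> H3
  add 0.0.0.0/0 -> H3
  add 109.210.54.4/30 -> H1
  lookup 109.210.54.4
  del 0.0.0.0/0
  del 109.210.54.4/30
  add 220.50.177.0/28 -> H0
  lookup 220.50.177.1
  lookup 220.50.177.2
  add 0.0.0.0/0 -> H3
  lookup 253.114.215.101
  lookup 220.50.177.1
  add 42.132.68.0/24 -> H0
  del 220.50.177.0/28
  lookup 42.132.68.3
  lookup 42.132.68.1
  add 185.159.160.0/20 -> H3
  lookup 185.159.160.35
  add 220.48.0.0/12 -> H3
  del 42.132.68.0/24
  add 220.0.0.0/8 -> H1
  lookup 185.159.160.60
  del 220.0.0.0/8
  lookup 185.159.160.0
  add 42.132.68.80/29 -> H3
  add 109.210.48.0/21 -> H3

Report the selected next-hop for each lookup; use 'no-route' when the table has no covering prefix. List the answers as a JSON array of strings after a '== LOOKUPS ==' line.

Trace:
  + 0.0.0.0/0 (H3) depth=0
  + 0.0.0.0/0 (H3) depth=0
  + 109.210.54.4/30 (H1) depth=30
  ? 109.210.54.4  path d0:H3→d1:-→d2:-→d3:-→d4:-→d5:-→d6:-→d7:-→d8:-→d9:-→d10:-→d11:-→d12:-→d13:-→d14:-→d15:-→d16:-→d17:-→d18:-→d19:-→d20:-→d21:-→d22:-→d23:-→d24:-→d25:-→d26:-→d27:-→d28:-→d29:-→d30:H1  best=H1
  del 0.0.0.0/0 (clear depth 0)
  del 109.210.54.4/30 (clear depth 30)
  + 220.50.177.0/28 (H0) depth=28
  ? 220.50.177.1  path d0:-→d1:-→d2:-→d3:-→d4:-→d5:-→d6:-→d7:-→d8:-→d9:-→d10:-→d11:-→d12:-→d13:-→d14:-→d15:-→d16:-→d17:-→d18:-→d19:-→d20:-→d21:-→d22:-→d23:-→d24:-→d25:-→d26:-→d27:-→d28:H0  best=H0
  ? 220.50.177.2  path d0:-→d1:-→d2:-→d3:-→d4:-→d5:-→d6:-→d7:-→d8:-→d9:-→d10:-→d11:-→d12:-→d13:-→d14:-→d15:-→d16:-→d17:-→d18:-→d19:-→d20:-→d21:-→d22:-→d23:-→d24:-→d25:-→d26:-→d27:-→d28:H0  best=H0
  + 0.0.0.0/0 (H3) depth=0
  ? 253.114.215.101  path d0:H3→d1:-→d2:-  best=H3
  ? 220.50.177.1  path d0:H3→d1:-→d2:-→d3:-→d4:-→d5:-→d6:-→d7:-→d8:-→d9:-→d10:-→d11:-→d12:-→d13:-→d14:-→d15:-→d16:-→d17:-→d18:-→d19:-→d20:-→d21:-→d22:-→d23:-→d24:-→d25:-→d26:-→d27:-→d28:H0  best=H0
  + 42.132.68.0/24 (H0) depth=24
  del 220.50.177.0/28 (clear depth 28)
  ? 42.132.68.3  path d0:H3→d1:-→d2:-→d3:-→d4:-→d5:-→d6:-→d7:-→d8:-→d9:-→d10:-→d11:-→d12:-→d13:-→d14:-→d15:-→d16:-→d17:-→d18:-→d19:-→d20:-→d21:-→d22:-→d23:-→d24:H0  best=H0
  ? 42.132.68.1  path d0:H3→d1:-→d2:-→d3:-→d4:-→d5:-→d6:-→d7:-→d8:-→d9:-→d10:-→d11:-→d12:-→d13:-→d14:-→d15:-→d16:-→d17:-→d18:-→d19:-→d20:-→d21:-→d22:-→d23:-→d24:H0  best=H0
  + 185.159.160.0/20 (H3) depth=20
  ? 185.159.160.35  path d0:H3→d1:-→d2:-→d3:-→d4:-→d5:-→d6:-→d7:-→d8:-→d9:-→d10:-→d11:-→d12:-→d13:-→d14:-→d15:-→d16:-→d17:-→d18:-→d19:-→d20:H3  best=H3
  + 220.48.0.0/12 (H3) depth=12
  del 42.132.68.0/24 (clear depth 24)
  + 220.0.0.0/8 (H1) depth=8
  ? 185.159.160.60  path d0:H3→d1:-→d2:-→d3:-→d4:-→d5:-→d6:-→d7:-→d8:-→d9:-→d10:-→d11:-→d12:-→d13:-→d14:-→d15:-→d16:-→d17:-→d18:-→d19:-→d20:H3  best=H3
  del 220.0.0.0/8 (clear depth 8)
  ? 185.159.160.0  path d0:H3→d1:-→d2:-→d3:-→d4:-→d5:-→d6:-→d7:-→d8:-→d9:-→d10:-→d11:-→d12:-→d13:-→d14:-→d15:-→d16:-→d17:-→d18:-→d19:-→d20:H3  best=H3
  + 42.132.68.80/29 (H3) depth=29
  + 109.210.48.0/21 (H3) depth=21

== LOOKUPS ==
["H1","H0","H0","H3","H0","H0","H0","H3","H3","H3"]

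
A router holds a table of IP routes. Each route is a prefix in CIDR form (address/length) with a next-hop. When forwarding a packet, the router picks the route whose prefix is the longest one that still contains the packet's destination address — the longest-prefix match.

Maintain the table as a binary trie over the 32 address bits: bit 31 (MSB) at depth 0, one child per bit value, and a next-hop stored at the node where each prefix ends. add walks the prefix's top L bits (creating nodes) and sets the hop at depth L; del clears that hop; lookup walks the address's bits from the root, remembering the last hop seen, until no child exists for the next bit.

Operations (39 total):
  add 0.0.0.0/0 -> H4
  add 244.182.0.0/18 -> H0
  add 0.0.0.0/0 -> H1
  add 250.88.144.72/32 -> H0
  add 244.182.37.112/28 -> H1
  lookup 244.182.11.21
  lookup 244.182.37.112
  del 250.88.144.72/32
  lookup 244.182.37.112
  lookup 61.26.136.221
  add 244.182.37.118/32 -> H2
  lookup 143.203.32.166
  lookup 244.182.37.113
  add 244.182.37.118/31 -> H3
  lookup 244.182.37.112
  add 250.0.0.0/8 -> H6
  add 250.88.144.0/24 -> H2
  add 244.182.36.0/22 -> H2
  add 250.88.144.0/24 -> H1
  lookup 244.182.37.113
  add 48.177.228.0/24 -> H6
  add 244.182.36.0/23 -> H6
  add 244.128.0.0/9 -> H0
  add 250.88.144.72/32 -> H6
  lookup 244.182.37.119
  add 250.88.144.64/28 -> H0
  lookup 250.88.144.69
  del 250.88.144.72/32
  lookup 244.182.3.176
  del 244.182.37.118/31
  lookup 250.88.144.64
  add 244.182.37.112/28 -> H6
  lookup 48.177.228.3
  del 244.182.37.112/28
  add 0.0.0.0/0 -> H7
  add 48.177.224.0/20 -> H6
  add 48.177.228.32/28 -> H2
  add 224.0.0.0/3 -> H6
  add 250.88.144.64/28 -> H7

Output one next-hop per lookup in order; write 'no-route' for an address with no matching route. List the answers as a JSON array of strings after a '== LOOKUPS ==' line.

Trace:
  + 0.0.0.0/0 (H4) depth=0
  + 244.182.0.0/18 (H0) depth=18
  + 0.0.0.0/0 (H1) depth=0
  + 250.88.144.72/32 (H0) depth=32
  + 244.182.37.112/28 (H1) depth=28
  lookup 244.182.11.21: bits 111101001011011000 walk d0:H1→d1:-→d2:-→d3:-→d4:-→d5:-→d6:-→d7:-→d8:-→d9:-→d10:-→d11:-→d12:-→d13:-→d14:-→d15:-→d16:-→d17:-→d18:H0 -> H0
  lookup 244.182.37.112: bits 1111010010110110001001010111 walk d0:H1→d1:-→d2:-→d3:-→d4:-→d5:-→d6:-→d7:-→d8:-→d9:-→d10:-→d11:-→d12:-→d13:-→d14:-→d15:-→d16:-→d17:-→d18:H0→d19:-→d20:-→d21:-→d22:-→d23:-→d24:-→d25:-→d26:-→d27:-→d28:H1 -> H1
  - 250.88.144.72/32 clear@32
  lookup 244.182.37.112: bits 1111010010110110001001010111 walk d0:H1→d1:-→d2:-→d3:-→d4:-→d5:-→d6:-→d7:-→d8:-→d9:-→d10:-→d11:-→d12:-→d13:-→d14:-→d15:-→d16:-→d17:-→d18:H0→d19:-→d20:-→d21:-→d22:-→d23:-→d24:-→d25:-→d26:-→d27:-→d28:H1 -> H1
  lookup 61.26.136.221: bits ε walk d0:H1 -> H1
  + 244.182.37.118/32 (H2) depth=32
  lookup 143.203.32.166: bits 1 walk d0:H1→d1:- -> H1
  lookup 244.182.37.113: bits 11110100101101100010010101110 walk d0:H1→d1:-→d2:-→d3:-→d4:-→d5:-→d6:-→d7:-→d8:-→d9:-→d10:-→d11:-→d12:-→d13:-→d14:-→d15:-→d16:-→d17:-→d18:H0→d19:-→d20:-→d21:-→d22:-→d23:-→d24:-→d25:-→d26:-→d27:-→d28:H1→d29:- -> H1
  + 244.182.37.118/31 (H3) depth=31
  lookup 244.182.37.112: bits 11110100101101100010010101110 walk d0:H1→d1:-→d2:-→d3:-→d4:-→d5:-→d6:-→d7:-→d8:-→d9:-→d10:-→d11:-→d12:-→d13:-→d14:-→d15:-→d16:-→d17:-→d18:H0→d19:-→d20:-→d21:-→d22:-→d23:-→d24:-→d25:-→d26:-→d27:-→d28:H1→d29:- -> H1
  + 250.0.0.0/8 (H6) depth=8
  + 250.88.144.0/24 (H2) depth=24
  + 244.182.36.0/22 (H2) depth=22
  + 250.88.144.0/24 (H1) depth=24
  lookup 244.182.37.113: bits 11110100101101100010010101110 walk d0:H1→d1:-→d2:-→d3:-→d4:-→d5:-→d6:-→d7:-→d8:-→d9:-→d10:-→d11:-→d12:-→d13:-→d14:-→d15:-→d16:-→d17:-→d18:H0→d19:-→d20:-→d21:-→d22:H2→d23:-→d24:-→d25:-→d26:-→d27:-→d28:H1→d29:- -> H1
  + 48.177.228.0/24 (H6) depth=24
  + 244.182.36.0/23 (H6) depth=23
  + 244.128.0.0/9 (H0) depth=9
  + 250.88.144.72/32 (H6) depth=32
  lookup 244.182.37.119: bits 1111010010110110001001010111011 walk d0:H1→d1:-→d2:-→d3:-→d4:-→d5:-→d6:-→d7:-→d8:-→d9:H0→d10:-→d11:-→d12:-→d13:-→d14:-→d15:-→d16:-→d17:-→d18:H0→d19:-→d20:-→d21:-→d22:H2→d23:H6→d24:-→d25:-→d26:-→d27:-→d28:H1→d29:-→d30:-→d31:H3 -> H3
  + 250.88.144.64/28 (H0) depth=28
  lookup 250.88.144.69: bits 1111101001011000100100000100 walk d0:H1→d1:-→d2:-→d3:-→d4:-→d5:-→d6:-→d7:-→d8:H6→d9:-→d10:-→d11:-→d12:-→d13:-→d14:-→d15:-→d16:-→d17:-→d18:-→d19:-→d20:-→d21:-→d22:-→d23:-→d24:H1→d25:-→d26:-→d27:-→d28:H0 -> H0
  - 250.88.144.72/32 clear@32
  lookup 244.182.3.176: bits 111101001011011000 walk d0:H1→d1:-→d2:-→d3:-→d4:-→d5:-→d6:-→d7:-→d8:-→d9:H0→d10:-→d11:-→d12:-→d13:-→d14:-→d15:-→d16:-→d17:-→d18:H0 -> H0
  - 244.182.37.118/31 clear@31
  lookup 250.88.144.64: bits 1111101001011000100100000100 walk d0:H1→d1:-→d2:-→d3:-→d4:-→d5:-→d6:-→d7:-→d8:H6→d9:-→d10:-→d11:-→d12:-→d13:-→d14:-→d15:-→d16:-→d17:-→d18:-→d19:-→d20:-→d21:-→d22:-→d23:-→d24:H1→d25:-→d26:-→d27:-→d28:H0 -> H0
  + 244.182.37.112/28 (H6) depth=28
  lookup 48.177.228.3: bits 001100001011000111100100 walk d0:H1→d1:-→d2:-→d3:-→d4:-→d5:-→d6:-→d7:-→d8:-→d9:-→d10:-→d11:-→d12:-→d13:-→d14:-→d15:-→d16:-→d17:-→d18:-→d19:-→d20:-→d21:-→d22:-→d23:-→d24:H6 -> H6
  - 244.182.37.112/28 clear@28
  + 0.0.0.0/0 (H7) depth=0
  + 48.177.224.0/20 (H6) depth=20
  + 48.177.228.32/28 (H2) depth=28
  + 224.0.0.0/3 (H6) depth=3
  + 250.88.144.64/28 (H7) depth=28

== LOOKUPS ==
["H0","H1","H1","H1","H1","H1","H1","H1","H3","H0","H0","H0","H6"]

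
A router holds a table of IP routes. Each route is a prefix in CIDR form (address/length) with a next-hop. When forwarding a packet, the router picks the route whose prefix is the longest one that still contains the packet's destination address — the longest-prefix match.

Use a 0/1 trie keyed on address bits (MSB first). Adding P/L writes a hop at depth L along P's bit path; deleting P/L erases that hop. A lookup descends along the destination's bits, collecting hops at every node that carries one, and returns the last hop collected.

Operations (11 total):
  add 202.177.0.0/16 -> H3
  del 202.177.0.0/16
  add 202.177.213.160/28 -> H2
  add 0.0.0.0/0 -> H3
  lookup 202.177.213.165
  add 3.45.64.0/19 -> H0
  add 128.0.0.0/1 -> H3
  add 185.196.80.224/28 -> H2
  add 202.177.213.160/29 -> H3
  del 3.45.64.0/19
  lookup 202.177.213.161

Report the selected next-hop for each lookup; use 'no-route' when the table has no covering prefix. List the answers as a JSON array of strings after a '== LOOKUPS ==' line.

Apply in order:
  + 202.177.0.0/16 (H3) depth=16
  - 202.177.0.0/16 clear@16
  + 202.177.213.160/28 (H2) depth=28
  + 0.0.0.0/0 (H3) depth=0
  lookup 202.177.213.165: bits 1100101010110001110101011010 walk d0:H3→d1:-→d2:-→d3:-→d4:-→d5:-→d6:-→d7:-→d8:-→d9:-→d10:-→d11:-→d12:-→d13:-→d14:-→d15:-→d16:-→d17:-→d18:-→d19:-→d20:-→d21:-→d22:-→d23:-→d24:-→d25:-→d26:-→d27:-→d28:H2 -> H2
  + 3.45.64.0/19 (H0) depth=19
  + 128.0.0.0/1 (H3) depth=1
  + 185.196.80.224/28 (H2) depth=28
  + 202.177.213.160/29 (H3) depth=29
  - 3.45.64.0/19 clear@19
  lookup 202.177.213.161: bits 11001010101100011101010110100 walk d0:H3→d1:H3→d2:-→d3:-→d4:-→d5:-→d6:-→d7:-→d8:-→d9:-→d10:-→d11:-→d12:-→d13:-→d14:-→d15:-→d16:-→d17:-→d18:-→d19:-→d20:-→d21:-→d22:-→d23:-→d24:-→d25:-→d26:-→d27:-→d28:H2→d29:H3 -> H3

== LOOKUPS ==
["H2","H3"]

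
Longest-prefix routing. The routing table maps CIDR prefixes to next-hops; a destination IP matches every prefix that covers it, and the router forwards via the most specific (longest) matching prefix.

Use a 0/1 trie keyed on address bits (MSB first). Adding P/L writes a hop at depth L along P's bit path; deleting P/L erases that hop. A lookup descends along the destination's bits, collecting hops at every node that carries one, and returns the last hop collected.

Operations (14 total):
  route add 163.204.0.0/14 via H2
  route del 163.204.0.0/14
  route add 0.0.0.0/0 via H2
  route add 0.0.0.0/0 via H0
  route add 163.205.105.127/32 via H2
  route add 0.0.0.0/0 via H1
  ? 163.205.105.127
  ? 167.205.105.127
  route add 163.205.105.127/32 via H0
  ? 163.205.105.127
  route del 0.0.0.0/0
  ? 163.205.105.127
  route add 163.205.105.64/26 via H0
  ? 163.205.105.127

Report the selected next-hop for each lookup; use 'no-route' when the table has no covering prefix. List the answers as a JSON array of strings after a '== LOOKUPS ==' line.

Trace:
  add 163.204.0.0/14 -> H2 at depth 14
  - 163.204.0.0/14 clear@14
  add 0.0.0.0/0 -> H2 at depth 0
  add 0.0.0.0/0 -> H0 at depth 0
  add 163.205.105.127/32 -> H2 at depth 32
  add 0.0.0.0/0 -> H1 at depth 0
  Q 163.205.105.127: descend 10100011110011010110100101111111 ; hops seen [H1,H2] ; pick H2
  Q 167.205.105.127: descend 10100 ; hops seen [H1] ; pick H1
  add 163.205.105.127/32 -> H0 at depth 32
  Q 163.205.105.127: descend 10100011110011010110100101111111 ; hops seen [H1,H0] ; pick H0
  - 0.0.0.0/0 clear@0
  Q 163.205.105.127: descend 10100011110011010110100101111111 ; hops seen [H0] ; pick H0
  add 163.205.105.64/26 -> H0 at depth 26
  Q 163.205.105.127: descend 10100011110011010110100101111111 ; hops seen [H0,H0] ; pick H0

== LOOKUPS ==
["H2","H1","H0","H0","H0"]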